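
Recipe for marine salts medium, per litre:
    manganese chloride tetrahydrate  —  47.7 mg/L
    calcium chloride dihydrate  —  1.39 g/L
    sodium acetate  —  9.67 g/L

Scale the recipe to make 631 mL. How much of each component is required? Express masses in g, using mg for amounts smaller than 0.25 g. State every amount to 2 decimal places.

manganese chloride tetrahydrate 30.10 mg; calcium chloride dihydrate 0.88 g; sodium acetate 6.10 g

Working volume: 631 mL = 0.631 L.
manganese chloride tetrahydrate: 47.7 mg/L × 0.631 L = 30.10 mg
calcium chloride dihydrate: 1.39 g/L × 0.631 L = 0.88 g
sodium acetate: 9.67 g/L × 0.631 L = 6.10 g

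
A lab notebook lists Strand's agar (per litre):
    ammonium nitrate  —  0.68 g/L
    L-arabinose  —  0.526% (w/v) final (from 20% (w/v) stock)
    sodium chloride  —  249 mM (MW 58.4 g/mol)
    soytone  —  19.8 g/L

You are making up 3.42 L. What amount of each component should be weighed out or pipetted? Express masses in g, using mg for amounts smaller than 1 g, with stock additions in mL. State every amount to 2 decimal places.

Working volume: 3.42 L.
ammonium nitrate: 0.68 g/L × 3.42 L = 2.33 g
L-arabinose: V = C2·V2/C1 = 0.526% ÷ 20% × 3420 mL = 89.95 mL
sodium chloride: 249 mmol/L × 58.4 g/mol × 3.42 L ÷ 1000 = 49.73 g
soytone: 19.8 g/L × 3.42 L = 67.72 g

ammonium nitrate 2.33 g; L-arabinose 89.95 mL; sodium chloride 49.73 g; soytone 67.72 g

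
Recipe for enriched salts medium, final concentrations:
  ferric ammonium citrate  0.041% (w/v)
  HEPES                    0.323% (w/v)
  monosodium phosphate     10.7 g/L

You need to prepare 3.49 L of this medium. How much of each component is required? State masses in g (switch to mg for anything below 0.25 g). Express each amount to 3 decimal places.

Scale factor relative to 1 L: 3.49.
ferric ammonium citrate: 0.041% w/v = 0.41 g/L → 0.41 × 3.49 L = 1.431 g
HEPES: 0.323 g per 100 mL × 3490 mL ÷ 100 = 11.273 g
monosodium phosphate: 10.7 g/L × 3.49 L = 37.343 g

ferric ammonium citrate 1.431 g; HEPES 11.273 g; monosodium phosphate 37.343 g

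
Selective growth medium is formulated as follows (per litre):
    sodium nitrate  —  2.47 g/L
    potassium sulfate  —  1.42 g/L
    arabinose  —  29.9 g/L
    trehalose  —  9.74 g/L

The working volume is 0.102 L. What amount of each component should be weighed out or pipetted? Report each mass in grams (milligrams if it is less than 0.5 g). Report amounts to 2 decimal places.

sodium nitrate 251.94 mg; potassium sulfate 144.84 mg; arabinose 3.05 g; trehalose 0.99 g

Working volume: 0.102 L.
sodium nitrate: 2.47 g/L × 0.102 L = 0.25194 g = 251.94 mg
potassium sulfate: 1.42 g/L × 0.102 L = 0.14484 g = 144.84 mg
arabinose: 29.9 g/L × 0.102 L = 3.05 g
trehalose: 9.74 g/L × 0.102 L = 0.99 g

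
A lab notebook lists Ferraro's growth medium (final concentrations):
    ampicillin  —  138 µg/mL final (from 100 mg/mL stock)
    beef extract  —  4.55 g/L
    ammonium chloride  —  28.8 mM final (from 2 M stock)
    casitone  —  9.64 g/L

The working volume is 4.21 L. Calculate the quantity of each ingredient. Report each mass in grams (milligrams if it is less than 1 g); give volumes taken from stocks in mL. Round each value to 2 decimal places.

ampicillin 5.81 mL; beef extract 19.16 g; ammonium chloride 60.62 mL; casitone 40.58 g

Scale factor relative to 1 L: 4.21.
ampicillin: C1V1 = C2V2 → 138 µg/mL × 4210 mL ÷ 100000 µg/mL = 5.81 mL
beef extract: 4.55 g/L × 4.21 L = 19.16 g
ammonium chloride: C1V1 = C2V2 → 28.8 mM × 4210 mL ÷ 2000 mM = 60.62 mL
casitone: 9.64 g/L × 4.21 L = 40.58 g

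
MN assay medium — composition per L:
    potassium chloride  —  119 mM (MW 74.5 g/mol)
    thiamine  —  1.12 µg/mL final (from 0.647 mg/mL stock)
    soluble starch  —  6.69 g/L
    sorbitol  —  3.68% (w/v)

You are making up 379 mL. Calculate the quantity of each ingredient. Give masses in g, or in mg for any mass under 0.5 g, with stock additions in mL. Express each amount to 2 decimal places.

potassium chloride 3.36 g; thiamine 0.66 mL; soluble starch 2.54 g; sorbitol 13.95 g

Target volume = 379 mL = 0.379 L.
potassium chloride: 119 mmol/L × 74.5 g/mol × 0.379 L ÷ 1000 = 3.36 g
thiamine: V = C2·V2/C1 = 1.12 µg/mL × 379 mL ÷ 647 µg/mL = 0.66 mL
soluble starch: 6.69 g/L × 0.379 L = 2.54 g
sorbitol: 3.68 g per 100 mL × 379 mL ÷ 100 = 13.95 g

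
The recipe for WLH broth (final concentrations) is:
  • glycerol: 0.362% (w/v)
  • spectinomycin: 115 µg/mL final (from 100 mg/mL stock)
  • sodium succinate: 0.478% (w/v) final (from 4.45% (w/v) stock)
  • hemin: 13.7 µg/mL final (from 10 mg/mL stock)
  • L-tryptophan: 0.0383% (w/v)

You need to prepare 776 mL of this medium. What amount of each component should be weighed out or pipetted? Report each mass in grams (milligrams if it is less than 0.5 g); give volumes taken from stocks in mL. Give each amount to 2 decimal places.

Working volume: 776 mL = 0.776 L.
glycerol: 0.362% w/v = 3.62 g/L → 3.62 × 0.776 L = 2.81 g
spectinomycin: dilute stock: 115 µg/mL × 776 mL ÷ 100000 µg/mL = 0.89 mL
sodium succinate: C1V1 = C2V2 → 0.478% ÷ 4.45% × 776 mL = 83.35 mL
hemin: V = C2·V2/C1 = 13.7 µg/mL × 776 mL ÷ 10000 µg/mL = 1.06 mL
L-tryptophan: 0.0383% w/v = 0.383 g/L → 0.383 × 0.776 L = 0.297208 g = 297.21 mg

glycerol 2.81 g; spectinomycin 0.89 mL; sodium succinate 83.35 mL; hemin 1.06 mL; L-tryptophan 297.21 mg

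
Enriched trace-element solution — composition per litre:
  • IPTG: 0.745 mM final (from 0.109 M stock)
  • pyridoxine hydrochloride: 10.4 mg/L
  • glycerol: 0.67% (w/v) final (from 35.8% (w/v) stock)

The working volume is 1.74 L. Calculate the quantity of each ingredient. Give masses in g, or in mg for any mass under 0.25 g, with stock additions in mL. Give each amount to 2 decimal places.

Working volume: 1.74 L.
IPTG: V = C2·V2/C1 = 0.745 mM × 1740 mL ÷ 109 mM = 11.89 mL
pyridoxine hydrochloride: 10.4 mg/L × 1.74 L = 18.10 mg
glycerol: C1V1 = C2V2 → 0.67% ÷ 35.8% × 1740 mL = 32.56 mL

IPTG 11.89 mL; pyridoxine hydrochloride 18.10 mg; glycerol 32.56 mL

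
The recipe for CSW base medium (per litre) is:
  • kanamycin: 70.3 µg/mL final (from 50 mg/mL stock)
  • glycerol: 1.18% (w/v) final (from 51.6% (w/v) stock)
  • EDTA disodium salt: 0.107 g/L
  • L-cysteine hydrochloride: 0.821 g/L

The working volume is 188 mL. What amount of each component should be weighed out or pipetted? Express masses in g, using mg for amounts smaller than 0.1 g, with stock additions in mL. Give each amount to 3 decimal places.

Target volume = 188 mL = 0.188 L.
kanamycin: V = C2·V2/C1 = 70.3 µg/mL × 188 mL ÷ 50000 µg/mL = 0.264 mL
glycerol: V = C2·V2/C1 = 1.18% ÷ 51.6% × 188 mL = 4.299 mL
EDTA disodium salt: 0.107 g/L × 0.188 L = 0.020116 g = 20.116 mg
L-cysteine hydrochloride: 0.821 g/L × 0.188 L = 0.154 g

kanamycin 0.264 mL; glycerol 4.299 mL; EDTA disodium salt 20.116 mg; L-cysteine hydrochloride 0.154 g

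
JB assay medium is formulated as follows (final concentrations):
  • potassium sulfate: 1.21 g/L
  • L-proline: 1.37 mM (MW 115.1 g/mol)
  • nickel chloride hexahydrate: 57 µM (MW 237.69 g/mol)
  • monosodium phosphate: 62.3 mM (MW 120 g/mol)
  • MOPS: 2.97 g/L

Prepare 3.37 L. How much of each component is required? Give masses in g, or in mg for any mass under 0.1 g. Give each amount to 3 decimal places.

Scale factor relative to 1 L: 3.37.
potassium sulfate: 1.21 g/L × 3.37 L = 4.078 g
L-proline: 1.37 mmol/L × 115.1 g/mol × 3.37 L ÷ 1000 = 0.531 g
nickel chloride hexahydrate: 57 µmol/L × 237.69 g/mol × 3.37 L ÷ 1000 = 45.658 mg
monosodium phosphate: 62.3 mmol/L × 120 g/mol × 3.37 L ÷ 1000 = 25.194 g
MOPS: 2.97 g/L × 3.37 L = 10.009 g

potassium sulfate 4.078 g; L-proline 0.531 g; nickel chloride hexahydrate 45.658 mg; monosodium phosphate 25.194 g; MOPS 10.009 g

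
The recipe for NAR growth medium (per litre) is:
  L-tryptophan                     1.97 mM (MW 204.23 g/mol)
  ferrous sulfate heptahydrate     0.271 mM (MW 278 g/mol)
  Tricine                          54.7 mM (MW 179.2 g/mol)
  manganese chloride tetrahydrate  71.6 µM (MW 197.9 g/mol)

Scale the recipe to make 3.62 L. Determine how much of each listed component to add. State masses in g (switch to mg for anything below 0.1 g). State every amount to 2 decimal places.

L-tryptophan 1.46 g; ferrous sulfate heptahydrate 0.27 g; Tricine 35.48 g; manganese chloride tetrahydrate 51.29 mg

Working volume: 3.62 L.
L-tryptophan: 1.97 mmol/L × 204.23 g/mol × 3.62 L ÷ 1000 = 1.46 g
ferrous sulfate heptahydrate: 0.271 mmol/L × 278 g/mol × 3.62 L ÷ 1000 = 0.27 g
Tricine: 54.7 mmol/L × 179.2 g/mol × 3.62 L ÷ 1000 = 35.48 g
manganese chloride tetrahydrate: 71.6 µmol/L × 197.9 g/mol × 3.62 L ÷ 1000 = 51.29 mg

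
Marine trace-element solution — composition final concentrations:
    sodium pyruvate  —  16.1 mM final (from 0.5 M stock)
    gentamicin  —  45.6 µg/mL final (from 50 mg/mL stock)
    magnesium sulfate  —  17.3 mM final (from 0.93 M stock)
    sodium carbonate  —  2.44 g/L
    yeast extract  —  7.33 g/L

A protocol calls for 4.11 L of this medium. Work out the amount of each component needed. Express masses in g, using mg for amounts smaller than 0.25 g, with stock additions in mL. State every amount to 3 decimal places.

sodium pyruvate 132.342 mL; gentamicin 3.748 mL; magnesium sulfate 76.455 mL; sodium carbonate 10.028 g; yeast extract 30.126 g

Scale factor relative to 1 L: 4.11.
sodium pyruvate: dilute stock: 16.1 mM × 4110 mL ÷ 500 mM = 132.342 mL
gentamicin: dilute stock: 45.6 µg/mL × 4110 mL ÷ 50000 µg/mL = 3.748 mL
magnesium sulfate: C1V1 = C2V2 → 17.3 mM × 4110 mL ÷ 930 mM = 76.455 mL
sodium carbonate: 2.44 g/L × 4.11 L = 10.028 g
yeast extract: 7.33 g/L × 4.11 L = 30.126 g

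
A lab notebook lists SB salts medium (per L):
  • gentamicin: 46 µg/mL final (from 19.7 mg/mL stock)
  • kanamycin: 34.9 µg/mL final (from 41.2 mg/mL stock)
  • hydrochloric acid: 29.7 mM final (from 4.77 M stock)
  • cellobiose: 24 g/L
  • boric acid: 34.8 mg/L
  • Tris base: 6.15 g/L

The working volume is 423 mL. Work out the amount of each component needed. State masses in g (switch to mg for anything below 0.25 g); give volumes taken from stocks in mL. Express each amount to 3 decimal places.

gentamicin 0.988 mL; kanamycin 0.358 mL; hydrochloric acid 2.634 mL; cellobiose 10.152 g; boric acid 14.720 mg; Tris base 2.601 g

Scale factor relative to 1 L: 0.423.
gentamicin: C1V1 = C2V2 → 46 µg/mL × 423 mL ÷ 19700 µg/mL = 0.988 mL
kanamycin: dilute stock: 34.9 µg/mL × 423 mL ÷ 41200 µg/mL = 0.358 mL
hydrochloric acid: C1V1 = C2V2 → 29.7 mM × 423 mL ÷ 4770 mM = 2.634 mL
cellobiose: 24 g/L × 0.423 L = 10.152 g
boric acid: 34.8 mg/L × 0.423 L = 14.720 mg
Tris base: 6.15 g/L × 0.423 L = 2.601 g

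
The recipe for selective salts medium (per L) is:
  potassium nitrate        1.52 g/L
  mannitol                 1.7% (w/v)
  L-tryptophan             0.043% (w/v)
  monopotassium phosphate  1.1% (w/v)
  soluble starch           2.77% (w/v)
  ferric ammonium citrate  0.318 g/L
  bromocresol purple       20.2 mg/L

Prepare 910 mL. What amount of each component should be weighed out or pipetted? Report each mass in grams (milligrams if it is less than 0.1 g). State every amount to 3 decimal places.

potassium nitrate 1.383 g; mannitol 15.470 g; L-tryptophan 0.391 g; monopotassium phosphate 10.010 g; soluble starch 25.207 g; ferric ammonium citrate 0.289 g; bromocresol purple 18.382 mg

Scale factor relative to 1 L: 0.91.
potassium nitrate: 1.52 g/L × 0.91 L = 1.383 g
mannitol: 1.7% w/v = 17 g/L → 17 × 0.91 L = 15.470 g
L-tryptophan: 0.043% w/v = 0.43 g/L → 0.43 × 0.91 L = 0.391 g
monopotassium phosphate: 1.1% w/v = 11 g/L → 11 × 0.91 L = 10.010 g
soluble starch: 2.77% w/v = 27.7 g/L → 27.7 × 0.91 L = 25.207 g
ferric ammonium citrate: 0.318 g/L × 0.91 L = 0.289 g
bromocresol purple: 20.2 mg/L × 0.91 L = 18.382 mg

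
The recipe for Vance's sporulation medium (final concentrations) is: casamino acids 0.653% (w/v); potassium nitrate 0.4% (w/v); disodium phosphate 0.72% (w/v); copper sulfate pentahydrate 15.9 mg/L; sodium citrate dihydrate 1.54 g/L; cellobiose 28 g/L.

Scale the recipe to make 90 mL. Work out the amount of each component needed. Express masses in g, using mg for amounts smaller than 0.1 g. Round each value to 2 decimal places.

Scale factor relative to 1 L: 0.09.
casamino acids: 0.653% w/v = 6.53 g/L → 6.53 × 0.09 L = 0.59 g
potassium nitrate: 0.4 g per 100 mL × 90 mL ÷ 100 = 0.36 g
disodium phosphate: 0.72% w/v = 7.2 g/L → 7.2 × 0.09 L = 0.65 g
copper sulfate pentahydrate: 15.9 mg/L × 0.09 L = 1.43 mg
sodium citrate dihydrate: 1.54 g/L × 0.09 L = 0.14 g
cellobiose: 28 g/L × 0.09 L = 2.52 g

casamino acids 0.59 g; potassium nitrate 0.36 g; disodium phosphate 0.65 g; copper sulfate pentahydrate 1.43 mg; sodium citrate dihydrate 0.14 g; cellobiose 2.52 g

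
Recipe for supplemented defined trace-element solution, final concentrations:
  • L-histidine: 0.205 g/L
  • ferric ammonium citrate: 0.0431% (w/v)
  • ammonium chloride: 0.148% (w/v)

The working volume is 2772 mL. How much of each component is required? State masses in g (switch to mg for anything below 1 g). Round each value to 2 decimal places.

L-histidine 568.26 mg; ferric ammonium citrate 1.19 g; ammonium chloride 4.10 g

Scale factor relative to 1 L: 2.772.
L-histidine: 0.205 g/L × 2.772 L = 0.56826 g = 568.26 mg
ferric ammonium citrate: 0.0431% w/v = 0.431 g/L → 0.431 × 2.772 L = 1.19 g
ammonium chloride: 0.148% w/v = 1.48 g/L → 1.48 × 2.772 L = 4.10 g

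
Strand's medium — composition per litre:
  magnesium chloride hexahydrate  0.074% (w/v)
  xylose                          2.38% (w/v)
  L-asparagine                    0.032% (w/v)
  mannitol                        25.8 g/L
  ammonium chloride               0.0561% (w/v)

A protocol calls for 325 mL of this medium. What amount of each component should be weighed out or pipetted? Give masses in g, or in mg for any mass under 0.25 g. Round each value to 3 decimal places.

Target volume = 325 mL = 0.325 L.
magnesium chloride hexahydrate: 0.074 g per 100 mL × 325 mL ÷ 100 = 0.2405 g = 240.500 mg
xylose: 2.38 g per 100 mL × 325 mL ÷ 100 = 7.735 g
L-asparagine: 0.032 g per 100 mL × 325 mL ÷ 100 = 0.104 g = 104.000 mg
mannitol: 25.8 g/L × 0.325 L = 8.385 g
ammonium chloride: 0.0561 g per 100 mL × 325 mL ÷ 100 = 0.182325 g = 182.325 mg

magnesium chloride hexahydrate 240.500 mg; xylose 7.735 g; L-asparagine 104.000 mg; mannitol 8.385 g; ammonium chloride 182.325 mg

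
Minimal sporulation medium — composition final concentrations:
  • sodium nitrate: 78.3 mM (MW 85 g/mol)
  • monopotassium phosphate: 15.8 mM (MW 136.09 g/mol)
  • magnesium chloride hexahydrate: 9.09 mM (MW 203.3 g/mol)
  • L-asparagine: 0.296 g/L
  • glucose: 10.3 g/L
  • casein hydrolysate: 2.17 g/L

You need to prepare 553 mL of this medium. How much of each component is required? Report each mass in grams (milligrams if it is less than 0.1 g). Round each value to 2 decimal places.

Working volume: 553 mL = 0.553 L.
sodium nitrate: 78.3 mmol/L × 85 g/mol × 0.553 L ÷ 1000 = 3.68 g
monopotassium phosphate: 15.8 mmol/L × 136.09 g/mol × 0.553 L ÷ 1000 = 1.19 g
magnesium chloride hexahydrate: 9.09 mmol/L × 203.3 g/mol × 0.553 L ÷ 1000 = 1.02 g
L-asparagine: 0.296 g/L × 0.553 L = 0.16 g
glucose: 10.3 g/L × 0.553 L = 5.70 g
casein hydrolysate: 2.17 g/L × 0.553 L = 1.20 g

sodium nitrate 3.68 g; monopotassium phosphate 1.19 g; magnesium chloride hexahydrate 1.02 g; L-asparagine 0.16 g; glucose 5.70 g; casein hydrolysate 1.20 g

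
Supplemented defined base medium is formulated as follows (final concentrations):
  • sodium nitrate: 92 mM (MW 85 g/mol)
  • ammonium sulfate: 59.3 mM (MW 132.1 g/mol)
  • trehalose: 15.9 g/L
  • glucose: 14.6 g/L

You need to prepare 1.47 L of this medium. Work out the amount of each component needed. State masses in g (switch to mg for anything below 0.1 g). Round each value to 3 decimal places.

Working volume: 1.47 L.
sodium nitrate: 92 mmol/L × 85 g/mol × 1.47 L ÷ 1000 = 11.495 g
ammonium sulfate: 59.3 mmol/L × 132.1 g/mol × 1.47 L ÷ 1000 = 11.515 g
trehalose: 15.9 g/L × 1.47 L = 23.373 g
glucose: 14.6 g/L × 1.47 L = 21.462 g

sodium nitrate 11.495 g; ammonium sulfate 11.515 g; trehalose 23.373 g; glucose 21.462 g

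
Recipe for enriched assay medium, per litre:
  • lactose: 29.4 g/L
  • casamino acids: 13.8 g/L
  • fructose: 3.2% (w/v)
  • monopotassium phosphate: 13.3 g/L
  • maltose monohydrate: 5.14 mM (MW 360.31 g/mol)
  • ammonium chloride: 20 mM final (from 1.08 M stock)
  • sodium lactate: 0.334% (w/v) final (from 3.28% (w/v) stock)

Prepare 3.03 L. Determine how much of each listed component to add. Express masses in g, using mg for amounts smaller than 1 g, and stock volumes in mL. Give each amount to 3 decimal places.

Scale factor relative to 1 L: 3.03.
lactose: 29.4 g/L × 3.03 L = 89.082 g
casamino acids: 13.8 g/L × 3.03 L = 41.814 g
fructose: 3.2 g per 100 mL × 3030 mL ÷ 100 = 96.960 g
monopotassium phosphate: 13.3 g/L × 3.03 L = 40.299 g
maltose monohydrate: 5.14 mmol/L × 360.31 g/mol × 3.03 L ÷ 1000 = 5.612 g
ammonium chloride: C1V1 = C2V2 → 20 mM × 3030 mL ÷ 1080 mM = 56.111 mL
sodium lactate: C1V1 = C2V2 → 0.334% ÷ 3.28% × 3030 mL = 308.543 mL

lactose 89.082 g; casamino acids 41.814 g; fructose 96.960 g; monopotassium phosphate 40.299 g; maltose monohydrate 5.612 g; ammonium chloride 56.111 mL; sodium lactate 308.543 mL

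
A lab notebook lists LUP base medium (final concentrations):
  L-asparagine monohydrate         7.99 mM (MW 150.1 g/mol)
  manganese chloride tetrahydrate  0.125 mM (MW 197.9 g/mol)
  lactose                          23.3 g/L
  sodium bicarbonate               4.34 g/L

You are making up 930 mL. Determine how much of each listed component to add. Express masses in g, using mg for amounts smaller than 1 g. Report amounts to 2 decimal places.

Working volume: 930 mL = 0.93 L.
L-asparagine monohydrate: 7.99 mmol/L × 150.1 g/mol × 0.93 L ÷ 1000 = 1.12 g
manganese chloride tetrahydrate: 0.125 mmol/L × 197.9 mg/mmol × 0.93 L = 23.01 mg
lactose: 23.3 g/L × 0.93 L = 21.67 g
sodium bicarbonate: 4.34 g/L × 0.93 L = 4.04 g

L-asparagine monohydrate 1.12 g; manganese chloride tetrahydrate 23.01 mg; lactose 21.67 g; sodium bicarbonate 4.04 g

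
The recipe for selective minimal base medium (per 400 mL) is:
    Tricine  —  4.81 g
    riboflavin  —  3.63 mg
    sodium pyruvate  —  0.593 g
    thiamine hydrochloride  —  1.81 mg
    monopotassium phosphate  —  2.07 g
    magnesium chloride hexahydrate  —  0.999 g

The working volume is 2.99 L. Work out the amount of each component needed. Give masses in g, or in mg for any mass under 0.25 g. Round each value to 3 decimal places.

Tricine 35.955 g; riboflavin 27.134 mg; sodium pyruvate 4.433 g; thiamine hydrochloride 13.530 mg; monopotassium phosphate 15.473 g; magnesium chloride hexahydrate 7.468 g

Ratio of target to recipe volume: 2990 / 400 = 7.475.
Tricine: 4.81 g × (2990 mL / 400 mL) = 35.955 g
riboflavin: 3.63 mg × (2990 mL / 400 mL) = 27.134 mg
sodium pyruvate: 0.593 g × (2990 mL / 400 mL) = 4.433 g
thiamine hydrochloride: 1.81 mg × (2990 mL / 400 mL) = 13.530 mg
monopotassium phosphate: 2.07 g × (2990 mL / 400 mL) = 15.473 g
magnesium chloride hexahydrate: 0.999 g × (2990 mL / 400 mL) = 7.468 g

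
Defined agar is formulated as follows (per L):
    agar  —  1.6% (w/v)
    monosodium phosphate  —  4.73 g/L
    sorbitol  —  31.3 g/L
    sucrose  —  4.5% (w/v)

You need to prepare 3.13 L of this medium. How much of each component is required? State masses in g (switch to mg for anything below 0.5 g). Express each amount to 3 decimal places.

agar 50.080 g; monosodium phosphate 14.805 g; sorbitol 97.969 g; sucrose 140.850 g

Working volume: 3.13 L.
agar: 1.6 g per 100 mL × 3130 mL ÷ 100 = 50.080 g
monosodium phosphate: 4.73 g/L × 3.13 L = 14.805 g
sorbitol: 31.3 g/L × 3.13 L = 97.969 g
sucrose: 4.5% w/v = 45 g/L → 45 × 3.13 L = 140.850 g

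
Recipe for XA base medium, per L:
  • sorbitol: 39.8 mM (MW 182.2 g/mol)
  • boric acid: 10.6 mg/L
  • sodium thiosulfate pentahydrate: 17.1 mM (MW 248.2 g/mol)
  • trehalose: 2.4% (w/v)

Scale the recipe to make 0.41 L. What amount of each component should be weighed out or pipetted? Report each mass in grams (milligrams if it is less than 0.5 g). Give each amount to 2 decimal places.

Working volume: 0.41 L.
sorbitol: 39.8 mmol/L × 182.2 g/mol × 0.41 L ÷ 1000 = 2.97 g
boric acid: 10.6 mg/L × 0.41 L = 4.35 mg
sodium thiosulfate pentahydrate: 17.1 mmol/L × 248.2 g/mol × 0.41 L ÷ 1000 = 1.74 g
trehalose: 2.4% w/v = 24 g/L → 24 × 0.41 L = 9.84 g

sorbitol 2.97 g; boric acid 4.35 mg; sodium thiosulfate pentahydrate 1.74 g; trehalose 9.84 g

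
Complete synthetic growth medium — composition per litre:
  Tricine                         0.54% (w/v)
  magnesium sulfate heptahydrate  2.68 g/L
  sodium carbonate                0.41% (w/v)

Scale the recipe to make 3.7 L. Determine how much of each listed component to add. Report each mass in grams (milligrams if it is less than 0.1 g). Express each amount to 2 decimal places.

Tricine 19.98 g; magnesium sulfate heptahydrate 9.92 g; sodium carbonate 15.17 g

Working volume: 3.7 L.
Tricine: 0.54% w/v = 5.4 g/L → 5.4 × 3.7 L = 19.98 g
magnesium sulfate heptahydrate: 2.68 g/L × 3.7 L = 9.92 g
sodium carbonate: 0.41% w/v = 4.1 g/L → 4.1 × 3.7 L = 15.17 g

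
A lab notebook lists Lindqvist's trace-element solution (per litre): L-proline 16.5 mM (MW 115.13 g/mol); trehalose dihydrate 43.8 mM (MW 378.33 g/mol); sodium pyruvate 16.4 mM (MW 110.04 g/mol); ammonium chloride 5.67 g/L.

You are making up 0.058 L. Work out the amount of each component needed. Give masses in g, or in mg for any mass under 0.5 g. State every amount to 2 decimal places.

Scale factor relative to 1 L: 0.058.
L-proline: 16.5 mmol/L × 115.13 mg/mmol × 0.058 L = 110.18 mg
trehalose dihydrate: 43.8 mmol/L × 378.33 g/mol × 0.058 L ÷ 1000 = 0.96 g
sodium pyruvate: 16.4 mmol/L × 110.04 mg/mmol × 0.058 L = 104.67 mg
ammonium chloride: 5.67 g/L × 0.058 L = 0.32886 g = 328.86 mg

L-proline 110.18 mg; trehalose dihydrate 0.96 g; sodium pyruvate 104.67 mg; ammonium chloride 328.86 mg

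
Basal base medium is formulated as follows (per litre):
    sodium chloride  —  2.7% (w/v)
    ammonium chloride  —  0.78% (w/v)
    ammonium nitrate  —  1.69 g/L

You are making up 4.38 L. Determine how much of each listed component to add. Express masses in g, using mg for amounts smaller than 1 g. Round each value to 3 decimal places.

Scale factor relative to 1 L: 4.38.
sodium chloride: 2.7 g per 100 mL × 4380 mL ÷ 100 = 118.260 g
ammonium chloride: 0.78 g per 100 mL × 4380 mL ÷ 100 = 34.164 g
ammonium nitrate: 1.69 g/L × 4.38 L = 7.402 g

sodium chloride 118.260 g; ammonium chloride 34.164 g; ammonium nitrate 7.402 g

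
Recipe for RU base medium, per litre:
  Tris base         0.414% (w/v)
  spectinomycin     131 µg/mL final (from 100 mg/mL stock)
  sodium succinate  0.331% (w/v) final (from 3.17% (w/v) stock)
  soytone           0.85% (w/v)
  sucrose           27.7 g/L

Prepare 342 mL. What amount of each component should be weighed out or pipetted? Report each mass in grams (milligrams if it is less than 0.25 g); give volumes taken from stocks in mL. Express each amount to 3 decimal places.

Scale factor relative to 1 L: 0.342.
Tris base: 0.414 g per 100 mL × 342 mL ÷ 100 = 1.416 g
spectinomycin: dilute stock: 131 µg/mL × 342 mL ÷ 100000 µg/mL = 0.448 mL
sodium succinate: C1V1 = C2V2 → 0.331% ÷ 3.17% × 342 mL = 35.710 mL
soytone: 0.85 g per 100 mL × 342 mL ÷ 100 = 2.907 g
sucrose: 27.7 g/L × 0.342 L = 9.473 g

Tris base 1.416 g; spectinomycin 0.448 mL; sodium succinate 35.710 mL; soytone 2.907 g; sucrose 9.473 g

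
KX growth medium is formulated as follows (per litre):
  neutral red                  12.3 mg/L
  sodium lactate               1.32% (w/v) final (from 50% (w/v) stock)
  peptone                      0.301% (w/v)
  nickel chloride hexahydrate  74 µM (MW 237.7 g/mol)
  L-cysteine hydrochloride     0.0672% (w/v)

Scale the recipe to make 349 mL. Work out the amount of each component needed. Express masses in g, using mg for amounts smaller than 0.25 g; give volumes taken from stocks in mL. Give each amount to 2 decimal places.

neutral red 4.29 mg; sodium lactate 9.21 mL; peptone 1.05 g; nickel chloride hexahydrate 6.14 mg; L-cysteine hydrochloride 234.53 mg

Working volume: 349 mL = 0.349 L.
neutral red: 12.3 mg/L × 0.349 L = 4.29 mg
sodium lactate: C1V1 = C2V2 → 1.32% ÷ 50% × 349 mL = 9.21 mL
peptone: 0.301% w/v = 3.01 g/L → 3.01 × 0.349 L = 1.05 g
nickel chloride hexahydrate: 74 µmol/L × 237.7 g/mol × 0.349 L ÷ 1000 = 6.14 mg
L-cysteine hydrochloride: 0.0672% w/v = 0.672 g/L → 0.672 × 0.349 L = 0.234528 g = 234.53 mg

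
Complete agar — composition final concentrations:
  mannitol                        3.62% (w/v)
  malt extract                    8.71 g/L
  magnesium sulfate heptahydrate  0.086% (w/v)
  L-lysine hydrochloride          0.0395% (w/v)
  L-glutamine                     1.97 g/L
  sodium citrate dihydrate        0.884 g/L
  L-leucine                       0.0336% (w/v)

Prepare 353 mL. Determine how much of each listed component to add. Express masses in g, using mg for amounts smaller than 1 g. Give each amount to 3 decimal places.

mannitol 12.779 g; malt extract 3.075 g; magnesium sulfate heptahydrate 303.580 mg; L-lysine hydrochloride 139.435 mg; L-glutamine 695.410 mg; sodium citrate dihydrate 312.052 mg; L-leucine 118.608 mg

Scale factor relative to 1 L: 0.353.
mannitol: 3.62% w/v = 36.2 g/L → 36.2 × 0.353 L = 12.779 g
malt extract: 8.71 g/L × 0.353 L = 3.075 g
magnesium sulfate heptahydrate: 0.086% w/v = 0.86 g/L → 0.86 × 0.353 L = 0.30358 g = 303.580 mg
L-lysine hydrochloride: 0.0395 g per 100 mL × 353 mL ÷ 100 = 0.139435 g = 139.435 mg
L-glutamine: 1.97 g/L × 0.353 L = 0.69541 g = 695.410 mg
sodium citrate dihydrate: 0.884 g/L × 0.353 L = 0.312052 g = 312.052 mg
L-leucine: 0.0336 g per 100 mL × 353 mL ÷ 100 = 0.118608 g = 118.608 mg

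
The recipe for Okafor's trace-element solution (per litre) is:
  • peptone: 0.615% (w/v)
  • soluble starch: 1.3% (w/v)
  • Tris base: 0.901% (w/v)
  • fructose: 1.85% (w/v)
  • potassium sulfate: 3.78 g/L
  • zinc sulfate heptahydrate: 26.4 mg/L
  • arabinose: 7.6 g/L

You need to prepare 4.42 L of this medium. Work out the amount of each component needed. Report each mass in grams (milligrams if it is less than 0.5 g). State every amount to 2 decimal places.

Scale factor relative to 1 L: 4.42.
peptone: 0.615 g per 100 mL × 4420 mL ÷ 100 = 27.18 g
soluble starch: 1.3 g per 100 mL × 4420 mL ÷ 100 = 57.46 g
Tris base: 0.901 g per 100 mL × 4420 mL ÷ 100 = 39.82 g
fructose: 1.85 g per 100 mL × 4420 mL ÷ 100 = 81.77 g
potassium sulfate: 3.78 g/L × 4.42 L = 16.71 g
zinc sulfate heptahydrate: 26.4 mg/L × 4.42 L = 116.69 mg
arabinose: 7.6 g/L × 4.42 L = 33.59 g

peptone 27.18 g; soluble starch 57.46 g; Tris base 39.82 g; fructose 81.77 g; potassium sulfate 16.71 g; zinc sulfate heptahydrate 116.69 mg; arabinose 33.59 g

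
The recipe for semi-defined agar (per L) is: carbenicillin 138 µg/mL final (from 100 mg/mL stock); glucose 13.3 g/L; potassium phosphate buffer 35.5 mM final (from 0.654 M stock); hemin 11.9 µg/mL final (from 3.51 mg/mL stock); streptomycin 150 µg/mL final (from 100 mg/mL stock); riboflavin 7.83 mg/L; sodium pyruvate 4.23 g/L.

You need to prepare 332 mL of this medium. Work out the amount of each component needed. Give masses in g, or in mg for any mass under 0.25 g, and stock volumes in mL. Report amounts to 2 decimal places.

carbenicillin 0.46 mL; glucose 4.42 g; potassium phosphate buffer 18.02 mL; hemin 1.13 mL; streptomycin 0.50 mL; riboflavin 2.60 mg; sodium pyruvate 1.40 g

Target volume = 332 mL = 0.332 L.
carbenicillin: dilute stock: 138 µg/mL × 332 mL ÷ 100000 µg/mL = 0.46 mL
glucose: 13.3 g/L × 0.332 L = 4.42 g
potassium phosphate buffer: dilute stock: 35.5 mM × 332 mL ÷ 654 mM = 18.02 mL
hemin: C1V1 = C2V2 → 11.9 µg/mL × 332 mL ÷ 3510 µg/mL = 1.13 mL
streptomycin: V = C2·V2/C1 = 150 µg/mL × 332 mL ÷ 100000 µg/mL = 0.50 mL
riboflavin: 7.83 mg/L × 0.332 L = 2.60 mg
sodium pyruvate: 4.23 g/L × 0.332 L = 1.40 g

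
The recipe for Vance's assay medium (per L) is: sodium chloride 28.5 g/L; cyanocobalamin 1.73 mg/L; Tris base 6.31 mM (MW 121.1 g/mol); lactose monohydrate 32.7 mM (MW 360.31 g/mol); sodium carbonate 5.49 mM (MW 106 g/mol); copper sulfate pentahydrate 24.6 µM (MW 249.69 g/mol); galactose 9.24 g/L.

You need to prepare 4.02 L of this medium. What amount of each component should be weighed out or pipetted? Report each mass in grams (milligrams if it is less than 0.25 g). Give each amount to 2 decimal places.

sodium chloride 114.57 g; cyanocobalamin 6.95 mg; Tris base 3.07 g; lactose monohydrate 47.36 g; sodium carbonate 2.34 g; copper sulfate pentahydrate 24.69 mg; galactose 37.14 g

Scale factor relative to 1 L: 4.02.
sodium chloride: 28.5 g/L × 4.02 L = 114.57 g
cyanocobalamin: 1.73 mg/L × 4.02 L = 6.95 mg
Tris base: 6.31 mmol/L × 121.1 g/mol × 4.02 L ÷ 1000 = 3.07 g
lactose monohydrate: 32.7 mmol/L × 360.31 g/mol × 4.02 L ÷ 1000 = 47.36 g
sodium carbonate: 5.49 mmol/L × 106 g/mol × 4.02 L ÷ 1000 = 2.34 g
copper sulfate pentahydrate: 24.6 µmol/L × 249.69 g/mol × 4.02 L ÷ 1000 = 24.69 mg
galactose: 9.24 g/L × 4.02 L = 37.14 g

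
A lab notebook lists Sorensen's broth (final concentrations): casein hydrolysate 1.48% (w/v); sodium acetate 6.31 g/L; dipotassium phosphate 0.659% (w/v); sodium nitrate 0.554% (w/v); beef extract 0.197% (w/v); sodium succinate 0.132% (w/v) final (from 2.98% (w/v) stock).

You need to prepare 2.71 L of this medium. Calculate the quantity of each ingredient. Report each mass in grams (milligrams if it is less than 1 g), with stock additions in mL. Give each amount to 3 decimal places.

casein hydrolysate 40.108 g; sodium acetate 17.100 g; dipotassium phosphate 17.859 g; sodium nitrate 15.013 g; beef extract 5.339 g; sodium succinate 120.040 mL

Scale factor relative to 1 L: 2.71.
casein hydrolysate: 1.48% w/v = 14.8 g/L → 14.8 × 2.71 L = 40.108 g
sodium acetate: 6.31 g/L × 2.71 L = 17.100 g
dipotassium phosphate: 0.659% w/v = 6.59 g/L → 6.59 × 2.71 L = 17.859 g
sodium nitrate: 0.554 g per 100 mL × 2710 mL ÷ 100 = 15.013 g
beef extract: 0.197 g per 100 mL × 2710 mL ÷ 100 = 5.339 g
sodium succinate: C1V1 = C2V2 → 0.132% ÷ 2.98% × 2710 mL = 120.040 mL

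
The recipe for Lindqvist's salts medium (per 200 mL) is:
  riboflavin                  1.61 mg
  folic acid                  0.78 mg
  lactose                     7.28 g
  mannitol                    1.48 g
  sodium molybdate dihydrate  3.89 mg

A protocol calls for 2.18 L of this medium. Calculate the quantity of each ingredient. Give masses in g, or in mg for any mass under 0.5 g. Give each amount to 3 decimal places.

Scale factor = 2180 mL / 200 mL = 10.9.
riboflavin: 1.61 mg × (2180 mL / 200 mL) = 17.549 mg
folic acid: 0.78 mg × (2180 mL / 200 mL) = 8.502 mg
lactose: 7.28 g × (2180 mL / 200 mL) = 79.352 g
mannitol: 1.48 g × (2180 mL / 200 mL) = 16.132 g
sodium molybdate dihydrate: 3.89 mg × (2180 mL / 200 mL) = 42.401 mg

riboflavin 17.549 mg; folic acid 8.502 mg; lactose 79.352 g; mannitol 16.132 g; sodium molybdate dihydrate 42.401 mg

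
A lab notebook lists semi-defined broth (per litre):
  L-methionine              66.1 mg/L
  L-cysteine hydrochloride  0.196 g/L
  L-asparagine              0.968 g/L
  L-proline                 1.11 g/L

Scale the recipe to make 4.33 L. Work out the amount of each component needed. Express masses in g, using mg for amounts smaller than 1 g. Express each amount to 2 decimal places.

L-methionine 286.21 mg; L-cysteine hydrochloride 848.68 mg; L-asparagine 4.19 g; L-proline 4.81 g

Working volume: 4.33 L.
L-methionine: 66.1 mg/L × 4.33 L = 286.21 mg
L-cysteine hydrochloride: 0.196 g/L × 4.33 L = 0.84868 g = 848.68 mg
L-asparagine: 0.968 g/L × 4.33 L = 4.19 g
L-proline: 1.11 g/L × 4.33 L = 4.81 g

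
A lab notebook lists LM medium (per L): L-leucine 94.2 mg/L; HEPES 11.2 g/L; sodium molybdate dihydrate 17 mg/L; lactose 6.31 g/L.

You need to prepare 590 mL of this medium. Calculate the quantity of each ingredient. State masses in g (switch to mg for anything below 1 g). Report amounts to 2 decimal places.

L-leucine 55.58 mg; HEPES 6.61 g; sodium molybdate dihydrate 10.03 mg; lactose 3.72 g

Target volume = 590 mL = 0.59 L.
L-leucine: 94.2 mg/L × 0.59 L = 55.58 mg
HEPES: 11.2 g/L × 0.59 L = 6.61 g
sodium molybdate dihydrate: 17 mg/L × 0.59 L = 10.03 mg
lactose: 6.31 g/L × 0.59 L = 3.72 g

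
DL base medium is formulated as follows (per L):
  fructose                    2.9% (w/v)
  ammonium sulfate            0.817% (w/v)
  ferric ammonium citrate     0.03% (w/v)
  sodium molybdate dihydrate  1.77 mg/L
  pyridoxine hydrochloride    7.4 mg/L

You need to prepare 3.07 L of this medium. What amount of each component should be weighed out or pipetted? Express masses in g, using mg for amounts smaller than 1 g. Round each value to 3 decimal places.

Working volume: 3.07 L.
fructose: 2.9 g per 100 mL × 3070 mL ÷ 100 = 89.030 g
ammonium sulfate: 0.817 g per 100 mL × 3070 mL ÷ 100 = 25.082 g
ferric ammonium citrate: 0.03% w/v = 0.3 g/L → 0.3 × 3.07 L = 0.921 g = 921.000 mg
sodium molybdate dihydrate: 1.77 mg/L × 3.07 L = 5.434 mg
pyridoxine hydrochloride: 7.4 mg/L × 3.07 L = 22.718 mg

fructose 89.030 g; ammonium sulfate 25.082 g; ferric ammonium citrate 921.000 mg; sodium molybdate dihydrate 5.434 mg; pyridoxine hydrochloride 22.718 mg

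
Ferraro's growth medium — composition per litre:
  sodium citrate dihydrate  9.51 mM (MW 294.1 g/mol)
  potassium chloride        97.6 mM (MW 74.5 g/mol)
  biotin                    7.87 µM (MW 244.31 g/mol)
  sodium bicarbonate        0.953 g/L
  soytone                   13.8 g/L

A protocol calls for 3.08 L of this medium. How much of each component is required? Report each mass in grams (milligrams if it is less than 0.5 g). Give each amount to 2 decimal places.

Scale factor relative to 1 L: 3.08.
sodium citrate dihydrate: 9.51 mmol/L × 294.1 g/mol × 3.08 L ÷ 1000 = 8.61 g
potassium chloride: 97.6 mmol/L × 74.5 g/mol × 3.08 L ÷ 1000 = 22.40 g
biotin: 7.87 µmol/L × 244.31 g/mol × 3.08 L ÷ 1000 = 5.92 mg
sodium bicarbonate: 0.953 g/L × 3.08 L = 2.94 g
soytone: 13.8 g/L × 3.08 L = 42.50 g

sodium citrate dihydrate 8.61 g; potassium chloride 22.40 g; biotin 5.92 mg; sodium bicarbonate 2.94 g; soytone 42.50 g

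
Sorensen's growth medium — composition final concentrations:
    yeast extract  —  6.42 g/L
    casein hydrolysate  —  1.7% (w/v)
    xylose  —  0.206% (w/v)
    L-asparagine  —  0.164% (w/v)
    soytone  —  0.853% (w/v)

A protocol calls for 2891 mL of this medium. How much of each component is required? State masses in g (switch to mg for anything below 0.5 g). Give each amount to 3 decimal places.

yeast extract 18.560 g; casein hydrolysate 49.147 g; xylose 5.955 g; L-asparagine 4.741 g; soytone 24.660 g

Target volume = 2891 mL = 2.891 L.
yeast extract: 6.42 g/L × 2.891 L = 18.560 g
casein hydrolysate: 1.7% w/v = 17 g/L → 17 × 2.891 L = 49.147 g
xylose: 0.206% w/v = 2.06 g/L → 2.06 × 2.891 L = 5.955 g
L-asparagine: 0.164 g per 100 mL × 2891 mL ÷ 100 = 4.741 g
soytone: 0.853 g per 100 mL × 2891 mL ÷ 100 = 24.660 g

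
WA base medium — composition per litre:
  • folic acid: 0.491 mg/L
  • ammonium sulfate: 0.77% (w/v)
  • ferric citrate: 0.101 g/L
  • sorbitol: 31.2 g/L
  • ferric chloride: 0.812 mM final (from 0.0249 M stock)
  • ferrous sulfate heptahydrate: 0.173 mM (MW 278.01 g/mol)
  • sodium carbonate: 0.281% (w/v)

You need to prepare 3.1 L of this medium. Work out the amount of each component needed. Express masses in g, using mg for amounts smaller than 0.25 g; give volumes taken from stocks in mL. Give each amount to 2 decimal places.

folic acid 1.52 mg; ammonium sulfate 23.87 g; ferric citrate 0.31 g; sorbitol 96.72 g; ferric chloride 101.09 mL; ferrous sulfate heptahydrate 149.10 mg; sodium carbonate 8.71 g

Scale factor relative to 1 L: 3.1.
folic acid: 0.491 mg/L × 3.1 L = 1.52 mg
ammonium sulfate: 0.77 g per 100 mL × 3100 mL ÷ 100 = 23.87 g
ferric citrate: 0.101 g/L × 3.1 L = 0.31 g
sorbitol: 31.2 g/L × 3.1 L = 96.72 g
ferric chloride: C1V1 = C2V2 → 0.812 mM × 3100 mL ÷ 24.9 mM = 101.09 mL
ferrous sulfate heptahydrate: 0.173 mmol/L × 278.01 mg/mmol × 3.1 L = 149.10 mg
sodium carbonate: 0.281 g per 100 mL × 3100 mL ÷ 100 = 8.71 g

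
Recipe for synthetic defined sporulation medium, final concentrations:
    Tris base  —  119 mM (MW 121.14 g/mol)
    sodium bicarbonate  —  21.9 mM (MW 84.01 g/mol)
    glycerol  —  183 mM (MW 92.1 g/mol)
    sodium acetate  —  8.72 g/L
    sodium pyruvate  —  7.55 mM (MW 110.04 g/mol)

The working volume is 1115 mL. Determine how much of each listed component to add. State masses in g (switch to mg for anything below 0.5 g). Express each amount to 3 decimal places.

Tris base 16.073 g; sodium bicarbonate 2.051 g; glycerol 18.793 g; sodium acetate 9.723 g; sodium pyruvate 0.926 g

Target volume = 1115 mL = 1.115 L.
Tris base: 119 mmol/L × 121.14 g/mol × 1.115 L ÷ 1000 = 16.073 g
sodium bicarbonate: 21.9 mmol/L × 84.01 g/mol × 1.115 L ÷ 1000 = 2.051 g
glycerol: 183 mmol/L × 92.1 g/mol × 1.115 L ÷ 1000 = 18.793 g
sodium acetate: 8.72 g/L × 1.115 L = 9.723 g
sodium pyruvate: 7.55 mmol/L × 110.04 g/mol × 1.115 L ÷ 1000 = 0.926 g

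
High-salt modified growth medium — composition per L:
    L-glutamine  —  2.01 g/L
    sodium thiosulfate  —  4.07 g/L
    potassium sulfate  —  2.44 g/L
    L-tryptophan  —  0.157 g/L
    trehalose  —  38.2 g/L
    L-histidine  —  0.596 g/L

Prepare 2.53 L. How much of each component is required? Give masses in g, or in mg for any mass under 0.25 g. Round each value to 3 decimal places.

Scale factor relative to 1 L: 2.53.
L-glutamine: 2.01 g/L × 2.53 L = 5.085 g
sodium thiosulfate: 4.07 g/L × 2.53 L = 10.297 g
potassium sulfate: 2.44 g/L × 2.53 L = 6.173 g
L-tryptophan: 0.157 g/L × 2.53 L = 0.397 g
trehalose: 38.2 g/L × 2.53 L = 96.646 g
L-histidine: 0.596 g/L × 2.53 L = 1.508 g

L-glutamine 5.085 g; sodium thiosulfate 10.297 g; potassium sulfate 6.173 g; L-tryptophan 0.397 g; trehalose 96.646 g; L-histidine 1.508 g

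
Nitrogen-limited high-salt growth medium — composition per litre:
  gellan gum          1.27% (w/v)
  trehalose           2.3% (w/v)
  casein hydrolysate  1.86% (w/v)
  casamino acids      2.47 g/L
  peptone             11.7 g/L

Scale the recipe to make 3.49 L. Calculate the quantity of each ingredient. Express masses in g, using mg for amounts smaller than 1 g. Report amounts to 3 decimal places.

gellan gum 44.323 g; trehalose 80.270 g; casein hydrolysate 64.914 g; casamino acids 8.620 g; peptone 40.833 g

Scale factor relative to 1 L: 3.49.
gellan gum: 1.27% w/v = 12.7 g/L → 12.7 × 3.49 L = 44.323 g
trehalose: 2.3 g per 100 mL × 3490 mL ÷ 100 = 80.270 g
casein hydrolysate: 1.86 g per 100 mL × 3490 mL ÷ 100 = 64.914 g
casamino acids: 2.47 g/L × 3.49 L = 8.620 g
peptone: 11.7 g/L × 3.49 L = 40.833 g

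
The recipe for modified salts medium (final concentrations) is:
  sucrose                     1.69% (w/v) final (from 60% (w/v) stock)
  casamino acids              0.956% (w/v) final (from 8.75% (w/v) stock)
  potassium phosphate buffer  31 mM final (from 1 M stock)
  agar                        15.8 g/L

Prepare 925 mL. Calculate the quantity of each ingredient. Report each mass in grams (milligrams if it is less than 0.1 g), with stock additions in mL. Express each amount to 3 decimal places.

sucrose 26.054 mL; casamino acids 101.063 mL; potassium phosphate buffer 28.675 mL; agar 14.615 g

Working volume: 925 mL = 0.925 L.
sucrose: V = C2·V2/C1 = 1.69% ÷ 60% × 925 mL = 26.054 mL
casamino acids: V = C2·V2/C1 = 0.956% ÷ 8.75% × 925 mL = 101.063 mL
potassium phosphate buffer: V = C2·V2/C1 = 31 mM × 925 mL ÷ 1000 mM = 28.675 mL
agar: 15.8 g/L × 0.925 L = 14.615 g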